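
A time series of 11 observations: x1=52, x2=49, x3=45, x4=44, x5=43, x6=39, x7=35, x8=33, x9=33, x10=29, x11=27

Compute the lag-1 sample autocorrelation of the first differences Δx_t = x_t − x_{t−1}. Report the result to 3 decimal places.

-0.159

First differences Δx: -3, -4, -1, -1, -4, -4, -2, 0, -4, -2
Mean of differences = -2.5000
Numerator Σ(Δx_t−Δx̄)(Δx_{t+1}−Δx̄) = -3.2500
Denominator Σ(Δx_t−Δx̄)² = 20.5000
r_1(Δx) = -3.2500 / 20.5000 = -0.159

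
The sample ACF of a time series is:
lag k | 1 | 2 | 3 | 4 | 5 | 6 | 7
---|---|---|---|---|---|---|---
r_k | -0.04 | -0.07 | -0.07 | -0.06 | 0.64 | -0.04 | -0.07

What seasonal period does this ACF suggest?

The largest autocorrelation is r_5 = 0.64; the remaining lags stay at or below -0.04.
The dominant spike at lag 5 indicates a seasonal period of 5.

5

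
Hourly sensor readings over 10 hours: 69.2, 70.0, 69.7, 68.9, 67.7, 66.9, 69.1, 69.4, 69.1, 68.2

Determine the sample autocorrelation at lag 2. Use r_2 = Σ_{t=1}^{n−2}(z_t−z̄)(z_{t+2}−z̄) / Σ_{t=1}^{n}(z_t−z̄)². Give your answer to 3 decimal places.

-0.297

Mean z̄ = (69.2 + 70.0 + 69.7 + 68.9 + 67.7 + 66.9 + 69.1 + 69.4 + 69.1 + 68.2)/10 = 68.8200
Numerator Σ_{t=1}^{8}(z_t−z̄)(z_{t+2}−z̄) = -2.4188
Denominator Σ(z_t−z̄)² = 8.1360
r_2 = -2.4188 / 8.1360 = -0.297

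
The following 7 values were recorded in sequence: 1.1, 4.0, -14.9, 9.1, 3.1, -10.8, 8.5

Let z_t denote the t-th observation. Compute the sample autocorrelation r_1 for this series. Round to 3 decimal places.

Mean z̄ = (1.1 + 4.0 − 14.9 + 9.1 + 3.1 − 10.8 + 8.5)/7 = 0.0143
Σ(z_t−z̄)(z_{t+1}−z̄) = (4.3273) + (-59.4441) + (-135.5069) + (28.0359) + (-33.3698) + (-91.7669) = -287.7245
Denominator Σ(z_t−z̄)² = 520.5286
r_1 = -287.7245 / 520.5286 = -0.553

-0.553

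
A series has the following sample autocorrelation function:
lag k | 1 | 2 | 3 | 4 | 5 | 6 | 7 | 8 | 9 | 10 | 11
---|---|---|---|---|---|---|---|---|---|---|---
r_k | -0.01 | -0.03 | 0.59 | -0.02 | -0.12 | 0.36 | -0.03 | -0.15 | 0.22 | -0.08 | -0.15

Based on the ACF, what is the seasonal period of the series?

3

The largest autocorrelation is r_3 = 0.59, with weaker echoes at lags 6 (0.36) and 9 (0.22); the remaining lags stay at or below -0.01.
The dominant spike at lag 3 indicates a seasonal period of 3.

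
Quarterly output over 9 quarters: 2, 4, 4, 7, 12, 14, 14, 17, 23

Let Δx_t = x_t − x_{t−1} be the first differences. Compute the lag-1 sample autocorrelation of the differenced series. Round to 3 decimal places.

First differences Δx: 2, 0, 3, 5, 2, 0, 3, 6
Mean of differences = 2.6250
Numerator Σ(Δx_t−Δx̄)(Δx_{t+1}−Δx̄) = 1.9844
Denominator Σ(Δx_t−Δx̄)² = 31.8750
r_1(Δx) = 1.9844 / 31.8750 = 0.062

0.062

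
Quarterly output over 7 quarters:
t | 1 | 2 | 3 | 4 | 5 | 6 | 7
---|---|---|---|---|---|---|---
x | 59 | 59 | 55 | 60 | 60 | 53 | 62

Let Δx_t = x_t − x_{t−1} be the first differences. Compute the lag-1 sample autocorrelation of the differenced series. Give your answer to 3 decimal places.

First differences Δx: 0, -4, 5, 0, -7, 9
Mean of differences = 0.5000
Numerator Σ(Δx_t−Δx̄)(Δx_{t+1}−Δx̄) = -80.2500
Denominator Σ(Δx_t−Δx̄)² = 169.5000
r_1(Δx) = -80.2500 / 169.5000 = -0.473

-0.473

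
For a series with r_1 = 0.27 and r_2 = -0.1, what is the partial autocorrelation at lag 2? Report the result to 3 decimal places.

-0.186

φ_{22} = (r_2 − r_1²) / (1 − r_1²)
r_1² = (0.27)² = 0.0729
Numerator = -0.1 − 0.0729 = -0.1729; denominator = 1 − 0.0729 = 0.9271
φ_{22} = -0.1729 / 0.9271 = -0.186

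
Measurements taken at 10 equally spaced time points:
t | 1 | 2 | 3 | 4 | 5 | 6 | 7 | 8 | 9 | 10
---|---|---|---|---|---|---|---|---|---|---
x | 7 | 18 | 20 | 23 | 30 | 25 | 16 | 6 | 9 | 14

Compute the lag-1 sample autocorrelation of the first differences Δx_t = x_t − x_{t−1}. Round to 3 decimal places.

First differences Δx: 11, 2, 3, 7, -5, -9, -10, 3, 5
Mean of differences = 0.7778
Numerator Σ(Δx_t−Δx̄)(Δx_{t+1}−Δx̄) = 140.3951
Denominator Σ(Δx_t−Δx̄)² = 417.5556
r_1(Δx) = 140.3951 / 417.5556 = 0.336

0.336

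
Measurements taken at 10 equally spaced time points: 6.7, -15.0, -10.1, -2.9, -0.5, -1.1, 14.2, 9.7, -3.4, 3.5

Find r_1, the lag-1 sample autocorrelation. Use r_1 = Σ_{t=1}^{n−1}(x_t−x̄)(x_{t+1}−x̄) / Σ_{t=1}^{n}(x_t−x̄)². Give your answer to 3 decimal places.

0.229

Mean x̄ = (6.7 − 15.0 − 10.1 − 2.9 − 0.5 − 1.1 + 14.2 + 9.7 − 3.4 + 3.5)/10 = 0.1100
Numerator Σ_{t=1}^{9}(x_t−x̄)(x_{t+1}−x̄) = 160.5189
Denominator Σ(x_t−x̄)² = 701.1890
r_1 = 160.5189 / 701.1890 = 0.229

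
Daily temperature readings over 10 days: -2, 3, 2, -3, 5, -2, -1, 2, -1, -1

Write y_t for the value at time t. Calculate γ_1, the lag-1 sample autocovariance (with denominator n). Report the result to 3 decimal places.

Mean ȳ = (-2 + 3 + 2 − 3 + 5 − 2 − 1 + 2 − 1 − 1)/10 = 0.2000
Σ_{t=1}^{9}(y_t−ȳ)(y_{t+1}−ȳ) = -33.0400
γ_1 = -33.0400 / 10 = -3.304

-3.304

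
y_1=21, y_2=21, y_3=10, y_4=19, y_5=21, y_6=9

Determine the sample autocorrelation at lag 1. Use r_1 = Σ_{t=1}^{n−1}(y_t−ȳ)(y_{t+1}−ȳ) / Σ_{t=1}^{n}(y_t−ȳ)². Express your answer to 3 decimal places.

Mean ȳ = (21 + 21 + 10 + 19 + 21 + 9)/6 = 16.8333
Deviations from mean: 4.1667, 4.1667, -6.8333, 2.1667, 4.1667, -7.8333
Numerator Σ_{t=1}^{5}(y_t−ȳ)(y_{t+1}−ȳ) = -49.5278
Denominator Σ(y_t−ȳ)² = 164.8333
r_1 = -49.5278 / 164.8333 = -0.300

-0.300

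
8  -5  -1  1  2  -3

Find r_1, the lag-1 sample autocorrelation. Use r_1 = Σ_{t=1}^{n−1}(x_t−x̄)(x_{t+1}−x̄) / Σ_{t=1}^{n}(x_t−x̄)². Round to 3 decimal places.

-0.378

Mean x̄ = (8 − 5 − 1 + 1 + 2 − 3)/6 = 0.3333
Σ(x_t−x̄)(x_{t+1}−x̄) = (-40.8889) + (7.1111) + (-0.8889) + (1.1111) + (-5.5556) = -39.1111
Denominator Σ(x_t−x̄)² = 103.3333
r_1 = -39.1111 / 103.3333 = -0.378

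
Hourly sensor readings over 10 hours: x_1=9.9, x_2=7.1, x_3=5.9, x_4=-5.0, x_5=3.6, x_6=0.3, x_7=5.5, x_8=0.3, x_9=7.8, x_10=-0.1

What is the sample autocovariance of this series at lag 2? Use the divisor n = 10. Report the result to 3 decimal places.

4.307

Mean x̄ = (9.9 + 7.1 + 5.9 − 5.0 + 3.6 + 0.3 + 5.5 + 0.3 + 7.8 − 0.1)/10 = 3.5300
Σ_{t=1}^{8}(x_t−x̄)(x_{t+2}−x̄) = 43.0702
γ_2 = 43.0702 / 10 = 4.307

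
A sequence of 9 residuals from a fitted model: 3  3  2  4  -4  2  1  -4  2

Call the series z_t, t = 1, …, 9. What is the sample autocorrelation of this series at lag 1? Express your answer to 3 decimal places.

-0.229

Mean z̄ = (3 + 3 + 2 + 4 − 4 + 2 + 1 − 4 + 2)/9 = 1.0000
Numerator Σ_{t=1}^{8}(z_t−z̄)(z_{t+1}−z̄) = -16.0000
Denominator Σ(z_t−z̄)² = 70.0000
r_1 = -16.0000 / 70.0000 = -0.229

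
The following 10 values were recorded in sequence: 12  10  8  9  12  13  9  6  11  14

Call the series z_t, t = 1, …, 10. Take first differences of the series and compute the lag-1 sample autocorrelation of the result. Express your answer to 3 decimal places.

0.203

First differences Δz: -2, -2, 1, 3, 1, -4, -3, 5, 3
Mean of differences = 0.2222
Numerator Σ(Δz_t−Δz̄)(Δz_{t+1}−Δz̄) = 15.7284
Denominator Σ(Δz_t−Δz̄)² = 77.5556
r_1(Δz) = 15.7284 / 77.5556 = 0.203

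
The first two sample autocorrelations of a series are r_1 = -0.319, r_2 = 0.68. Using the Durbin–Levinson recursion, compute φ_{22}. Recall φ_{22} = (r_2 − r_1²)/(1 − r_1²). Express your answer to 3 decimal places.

φ_{22} = (r_2 − r_1²) / (1 − r_1²)
r_1² = (-0.319)² = 0.101761
Numerator = 0.68 − 0.1018 = 0.5782; denominator = 1 − 0.1018 = 0.8982
φ_{22} = 0.5782 / 0.8982 = 0.644

0.644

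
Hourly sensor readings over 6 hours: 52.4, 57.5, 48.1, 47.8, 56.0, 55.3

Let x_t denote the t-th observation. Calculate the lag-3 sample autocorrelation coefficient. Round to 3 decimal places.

Mean x̄ = (52.4 + 57.5 + 48.1 + 47.8 + 56.0 + 55.3)/6 = 52.8500
Deviations from mean: -0.4500, 4.6500, -4.7500, -5.0500, 3.1500, 2.4500
Σ(x_t−x̄)(x_{t+3}−x̄) = (2.2725) + (14.6475) + (-11.6375) = 5.2825
Denominator Σ(x_t−x̄)² = 85.8150
r_3 = 5.2825 / 85.8150 = 0.062

0.062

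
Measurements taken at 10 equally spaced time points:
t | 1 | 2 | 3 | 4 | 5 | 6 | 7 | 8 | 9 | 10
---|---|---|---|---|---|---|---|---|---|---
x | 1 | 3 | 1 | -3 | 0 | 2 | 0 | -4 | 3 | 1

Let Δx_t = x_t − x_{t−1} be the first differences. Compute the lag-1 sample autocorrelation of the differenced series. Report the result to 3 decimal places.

-0.364

First differences Δx: 2, -2, -4, 3, 2, -2, -4, 7, -2
Mean of differences = 0.0000
Numerator Σ(Δx_t−Δx̄)(Δx_{t+1}−Δx̄) = -40.0000
Denominator Σ(Δx_t−Δx̄)² = 110.0000
r_1(Δx) = -40.0000 / 110.0000 = -0.364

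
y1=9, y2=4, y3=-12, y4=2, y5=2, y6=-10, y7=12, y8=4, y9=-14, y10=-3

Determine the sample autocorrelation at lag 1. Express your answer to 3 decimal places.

Mean ȳ = (9 + 4 − 12 + 2 + 2 − 10 + 12 + 4 − 14 − 3)/10 = -0.6000
Numerator Σ_{t=1}^{9}(y_t−ȳ)(y_{t+1}−ȳ) = -145.5600
Denominator Σ(y_t−ȳ)² = 710.4000
r_1 = -145.5600 / 710.4000 = -0.205

-0.205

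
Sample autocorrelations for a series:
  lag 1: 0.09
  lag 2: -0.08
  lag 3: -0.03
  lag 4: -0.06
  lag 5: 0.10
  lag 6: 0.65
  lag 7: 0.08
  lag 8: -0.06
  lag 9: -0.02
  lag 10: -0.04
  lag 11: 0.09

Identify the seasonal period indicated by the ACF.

6

The largest autocorrelation is r_6 = 0.65; the remaining lags stay at or below 0.10.
The dominant spike at lag 6 indicates a seasonal period of 6.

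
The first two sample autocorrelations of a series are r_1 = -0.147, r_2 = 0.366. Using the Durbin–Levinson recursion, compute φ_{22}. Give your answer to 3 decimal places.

φ_{22} = (r_2 − r_1²) / (1 − r_1²)
r_1² = (-0.147)² = 0.021609
Numerator = 0.366 − 0.0216 = 0.3444; denominator = 1 − 0.0216 = 0.9784
φ_{22} = 0.3444 / 0.9784 = 0.352

0.352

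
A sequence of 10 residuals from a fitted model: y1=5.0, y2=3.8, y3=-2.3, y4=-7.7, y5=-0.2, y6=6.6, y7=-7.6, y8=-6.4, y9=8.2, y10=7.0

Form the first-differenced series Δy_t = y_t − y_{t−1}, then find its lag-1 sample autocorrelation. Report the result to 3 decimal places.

-0.109

First differences Δy: -1.2, -6.1, -5.4, 7.5, 6.8, -14.2, 1.2, 14.6, -1.2
Mean of differences = 0.2222
Numerator Σ(Δy_t−Δȳ)(Δy_{t+1}−Δȳ) = -63.8672
Denominator Σ(Δy_t−Δȳ)² = 587.5356
r_1(Δy) = -63.8672 / 587.5356 = -0.109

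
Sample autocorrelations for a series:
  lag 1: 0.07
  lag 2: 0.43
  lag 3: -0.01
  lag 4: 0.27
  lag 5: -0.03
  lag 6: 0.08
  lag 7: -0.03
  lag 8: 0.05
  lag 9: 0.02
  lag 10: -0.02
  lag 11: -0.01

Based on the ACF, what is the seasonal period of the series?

The largest autocorrelation is r_2 = 0.43, with a weaker echo at lag 4 (0.27); the remaining lags stay at or below 0.08.
The dominant spike at lag 2 indicates a seasonal period of 2.

2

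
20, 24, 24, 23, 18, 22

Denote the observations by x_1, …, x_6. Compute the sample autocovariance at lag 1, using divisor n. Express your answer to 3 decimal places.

-0.310

Mean x̄ = (20 + 24 + 24 + 23 + 18 + 22)/6 = 21.8333
Σ_{t=1}^{5}(x_t−x̄)(x_{t+1}−x̄) = -1.8611
γ_1 = -1.8611 / 6 = -0.310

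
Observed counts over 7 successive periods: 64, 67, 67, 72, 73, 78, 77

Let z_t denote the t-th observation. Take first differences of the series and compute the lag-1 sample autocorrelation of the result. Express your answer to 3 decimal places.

First differences Δz: 3, 0, 5, 1, 5, -1
Mean of differences = 2.1667
Numerator Σ(Δz_t−Δz̄)(Δz_{t+1}−Δz̄) = -23.5278
Denominator Σ(Δz_t−Δz̄)² = 32.8333
r_1(Δz) = -23.5278 / 32.8333 = -0.717

-0.717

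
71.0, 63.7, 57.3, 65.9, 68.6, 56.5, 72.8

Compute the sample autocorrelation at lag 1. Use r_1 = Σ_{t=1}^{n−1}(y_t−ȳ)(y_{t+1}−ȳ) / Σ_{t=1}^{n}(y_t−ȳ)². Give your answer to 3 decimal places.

Mean ȳ = (71.0 + 63.7 + 57.3 + 65.9 + 68.6 + 56.5 + 72.8)/7 = 65.1143
Deviations from mean: 5.8857, -1.4143, -7.8143, 0.7857, 3.4857, -8.6143, 7.6857
Σ(y_t−ȳ)(y_{t+1}−ȳ) = (-8.3241) + (11.0516) + (-6.1398) + (2.7388) + (-30.0269) + (-66.2069) = -96.9073
Denominator Σ(y_t−ȳ)² = 243.7486
r_1 = -96.9073 / 243.7486 = -0.398

-0.398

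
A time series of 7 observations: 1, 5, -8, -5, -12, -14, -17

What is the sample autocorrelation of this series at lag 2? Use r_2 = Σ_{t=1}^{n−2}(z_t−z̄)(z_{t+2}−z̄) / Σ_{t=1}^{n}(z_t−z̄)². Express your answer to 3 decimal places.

0.146

Mean z̄ = (1 + 5 − 8 − 5 − 12 − 14 − 17)/7 = -7.1429
Deviations from mean: 8.1429, 12.1429, -0.8571, 2.1429, -4.8571, -6.8571, -9.8571
Σ(z_t−z̄)(z_{t+2}−z̄) = (-6.9796) + (26.0204) + (4.1633) + (-14.6939) + (47.8776) = 56.3878
Denominator Σ(z_t−z̄)² = 386.8571
r_2 = 56.3878 / 386.8571 = 0.146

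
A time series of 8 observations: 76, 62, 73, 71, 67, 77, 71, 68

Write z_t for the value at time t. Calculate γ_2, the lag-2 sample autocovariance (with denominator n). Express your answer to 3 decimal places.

Mean z̄ = (76 + 62 + 73 + 71 + 67 + 77 + 71 + 68)/8 = 70.6250
Deviations: 5.3750, -8.6250, 2.3750, 0.3750, -3.6250, 6.3750, 0.3750, -2.6250
Σ_{t=1}^{6}(z_t−z̄)(z_{t+2}−z̄) = -14.7813
γ_2 = -14.7813 / 8 = -1.848

-1.848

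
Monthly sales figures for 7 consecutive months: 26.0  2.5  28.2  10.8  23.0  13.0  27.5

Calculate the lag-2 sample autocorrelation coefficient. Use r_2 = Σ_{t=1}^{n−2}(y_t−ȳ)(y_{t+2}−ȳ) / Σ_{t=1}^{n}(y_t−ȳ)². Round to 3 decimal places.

0.538

Mean ȳ = (26.0 + 2.5 + 28.2 + 10.8 + 23.0 + 13.0 + 27.5)/7 = 18.7143
Deviations from mean: 7.2857, -16.2143, 9.4857, -7.9143, 4.2857, -5.7143, 8.7857
Σ(y_t−ȳ)(y_{t+2}−ȳ) = (69.1102) + (128.3245) + (40.6531) + (45.2245) + (37.6531) = 320.9653
Denominator Σ(y_t−ȳ)² = 596.8086
r_2 = 320.9653 / 596.8086 = 0.538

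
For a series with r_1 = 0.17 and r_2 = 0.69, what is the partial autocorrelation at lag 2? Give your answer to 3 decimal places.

φ_{22} = (r_2 − r_1²) / (1 − r_1²)
r_1² = (0.17)² = 0.0289
Numerator = 0.69 − 0.0289 = 0.6611; denominator = 1 − 0.0289 = 0.9711
φ_{22} = 0.6611 / 0.9711 = 0.681

0.681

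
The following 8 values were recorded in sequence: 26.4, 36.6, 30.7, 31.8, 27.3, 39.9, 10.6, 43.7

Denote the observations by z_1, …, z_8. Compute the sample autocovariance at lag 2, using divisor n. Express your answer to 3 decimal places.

Mean z̄ = (26.4 + 36.6 + 30.7 + 31.8 + 27.3 + 39.9 + 10.6 + 43.7)/8 = 30.8750
Σ_{t=1}^{6}(z_t−z̄)(z_{t+2}−z̄) = 203.2813
γ_2 = 203.2813 / 8 = 25.410

25.410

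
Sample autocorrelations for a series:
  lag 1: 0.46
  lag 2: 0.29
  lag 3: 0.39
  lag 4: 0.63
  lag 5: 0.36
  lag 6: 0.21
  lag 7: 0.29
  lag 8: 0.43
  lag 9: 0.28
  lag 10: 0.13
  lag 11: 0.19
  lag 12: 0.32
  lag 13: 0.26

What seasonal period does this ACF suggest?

The largest autocorrelation is r_4 = 0.63; the remaining lags stay at or below 0.46. The elevated value at lag 1 (0.46), dropping to 0.29 at lag 2, reflects decaying short-term dependence rather than seasonality.
The dominant spike at lag 4 indicates a seasonal period of 4.

4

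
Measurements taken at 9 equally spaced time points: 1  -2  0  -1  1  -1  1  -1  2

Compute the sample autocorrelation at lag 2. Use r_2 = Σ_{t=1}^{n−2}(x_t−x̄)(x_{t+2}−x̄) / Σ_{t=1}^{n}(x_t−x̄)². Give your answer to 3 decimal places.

Mean x̄ = (1 − 2 + 0 − 1 + 1 − 1 + 1 − 1 + 2)/9 = 0.0000
Numerator Σ_{t=1}^{7}(x_t−x̄)(x_{t+2}−x̄) = 7.0000
Denominator Σ(x_t−x̄)² = 14.0000
r_2 = 7.0000 / 14.0000 = 0.500

0.500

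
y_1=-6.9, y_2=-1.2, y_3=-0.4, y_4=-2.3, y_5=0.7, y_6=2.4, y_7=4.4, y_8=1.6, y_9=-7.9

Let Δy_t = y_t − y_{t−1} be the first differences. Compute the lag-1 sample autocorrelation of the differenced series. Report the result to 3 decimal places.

First differences Δy: 5.7, 0.8, -1.9, 3.0, 1.7, 2.0, -2.8, -9.5
Mean of differences = -0.1250
Numerator Σ(Δy_t−Δȳ)(Δy_{t+1}−Δȳ) = 27.1744
Denominator Σ(Δy_t−Δȳ)² = 150.5950
r_1(Δy) = 27.1744 / 150.5950 = 0.180

0.180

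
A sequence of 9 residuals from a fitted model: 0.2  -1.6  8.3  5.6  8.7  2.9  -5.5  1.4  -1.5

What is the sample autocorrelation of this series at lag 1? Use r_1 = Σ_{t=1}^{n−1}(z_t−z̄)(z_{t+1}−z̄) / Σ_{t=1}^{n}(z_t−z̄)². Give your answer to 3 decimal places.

Mean z̄ = (0.2 − 1.6 + 8.3 + 5.6 + 8.7 + 2.9 − 5.5 + 1.4 − 1.5)/9 = 2.0556
Numerator Σ_{t=1}^{8}(z_t−z̄)(z_{t+1}−z̄) = 36.1547
Denominator Σ(z_t−z̄)² = 183.3822
r_1 = 36.1547 / 183.3822 = 0.197

0.197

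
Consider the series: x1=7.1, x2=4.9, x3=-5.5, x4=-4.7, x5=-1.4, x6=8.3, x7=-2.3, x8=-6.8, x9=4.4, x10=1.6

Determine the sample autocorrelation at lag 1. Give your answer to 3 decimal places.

0.014

Mean x̄ = (7.1 + 4.9 − 5.5 − 4.7 − 1.4 + 8.3 − 2.3 − 6.8 + 4.4 + 1.6)/10 = 0.5600
Numerator Σ_{t=1}^{9}(x_t−x̄)(x_{t+1}−x̄) = 3.7424
Denominator Σ(x_t−x̄)² = 267.9240
r_1 = 3.7424 / 267.9240 = 0.014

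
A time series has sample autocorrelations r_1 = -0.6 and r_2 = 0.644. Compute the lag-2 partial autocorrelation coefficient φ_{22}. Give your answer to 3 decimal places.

0.444

φ_{22} = (r_2 − r_1²) / (1 − r_1²)
r_1² = (-0.6)² = 0.36
Numerator = 0.644 − 0.3600 = 0.2840; denominator = 1 − 0.3600 = 0.6400
φ_{22} = 0.2840 / 0.6400 = 0.444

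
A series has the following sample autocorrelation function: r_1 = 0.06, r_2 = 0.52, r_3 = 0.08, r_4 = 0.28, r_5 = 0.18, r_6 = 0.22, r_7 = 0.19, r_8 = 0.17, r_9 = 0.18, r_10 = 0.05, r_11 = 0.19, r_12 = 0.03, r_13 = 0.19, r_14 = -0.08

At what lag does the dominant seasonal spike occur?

The largest autocorrelation is r_2 = 0.52, with weaker echoes at lags 4 (0.28) and 6 (0.22); the remaining lags stay at or below 0.19.
The dominant spike at lag 2 indicates a seasonal period of 2.

2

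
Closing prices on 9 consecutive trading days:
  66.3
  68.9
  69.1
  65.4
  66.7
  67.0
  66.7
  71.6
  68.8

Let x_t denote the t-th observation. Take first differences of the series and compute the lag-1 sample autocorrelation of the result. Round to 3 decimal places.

-0.390

First differences Δx: 2.6, 0.2, -3.7, 1.3, 0.3, -0.3, 4.9, -2.8
Mean of differences = 0.3125
Numerator Σ(Δx_t−Δx̄)(Δx_{t+1}−Δx̄) = -20.8614
Denominator Σ(Δx_t−Δx̄)² = 53.4288
r_1(Δx) = -20.8614 / 53.4288 = -0.390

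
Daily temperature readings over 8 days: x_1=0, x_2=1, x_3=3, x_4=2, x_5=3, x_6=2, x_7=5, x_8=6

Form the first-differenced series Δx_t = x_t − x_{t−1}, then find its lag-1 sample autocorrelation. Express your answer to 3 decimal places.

-0.479

First differences Δx: 1, 2, -1, 1, -1, 3, 1
Mean of differences = 0.8571
Numerator Σ(Δx_t−Δx̄)(Δx_{t+1}−Δx̄) = -6.1633
Denominator Σ(Δx_t−Δx̄)² = 12.8571
r_1(Δx) = -6.1633 / 12.8571 = -0.479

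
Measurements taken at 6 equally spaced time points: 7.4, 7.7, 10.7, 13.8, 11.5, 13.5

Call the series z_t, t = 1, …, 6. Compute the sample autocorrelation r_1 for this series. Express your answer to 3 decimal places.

0.384

Mean z̄ = (7.4 + 7.7 + 10.7 + 13.8 + 11.5 + 13.5)/6 = 10.7667
Deviations from mean: -3.3667, -3.0667, -0.0667, 3.0333, 0.7333, 2.7333
Numerator Σ_{t=1}^{5}(z_t−z̄)(z_{t+1}−z̄) = 14.5556
Denominator Σ(z_t−z̄)² = 37.9533
r_1 = 14.5556 / 37.9533 = 0.384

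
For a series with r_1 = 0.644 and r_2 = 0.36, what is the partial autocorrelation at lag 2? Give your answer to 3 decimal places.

-0.094

φ_{22} = (r_2 − r_1²) / (1 − r_1²)
r_1² = (0.644)² = 0.414736
Numerator = 0.36 − 0.4147 = -0.0547; denominator = 1 − 0.4147 = 0.5853
φ_{22} = -0.0547 / 0.5853 = -0.094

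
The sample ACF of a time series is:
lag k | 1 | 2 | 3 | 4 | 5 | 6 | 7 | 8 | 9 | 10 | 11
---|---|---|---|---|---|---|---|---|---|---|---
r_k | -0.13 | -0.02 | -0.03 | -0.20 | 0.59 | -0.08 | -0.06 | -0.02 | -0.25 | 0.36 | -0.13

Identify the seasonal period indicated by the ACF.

The largest autocorrelation is r_5 = 0.59, with a weaker echo at lag 10 (0.36); the remaining lags stay at or below -0.02.
The dominant spike at lag 5 indicates a seasonal period of 5.

5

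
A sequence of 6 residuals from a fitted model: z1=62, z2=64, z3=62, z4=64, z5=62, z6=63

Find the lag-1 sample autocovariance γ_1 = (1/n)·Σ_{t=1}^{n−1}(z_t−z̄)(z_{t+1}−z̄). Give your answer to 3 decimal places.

-0.671

Mean z̄ = (62 + 64 + 62 + 64 + 62 + 63)/6 = 62.8333
Deviations: -0.8333, 1.1667, -0.8333, 1.1667, -0.8333, 0.1667
Σ_{t=1}^{5}(z_t−z̄)(z_{t+1}−z̄) = -4.0278
γ_1 = -4.0278 / 6 = -0.671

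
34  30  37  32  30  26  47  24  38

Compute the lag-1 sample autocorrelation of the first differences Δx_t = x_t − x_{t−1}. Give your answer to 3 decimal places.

First differences Δx: -4, 7, -5, -2, -4, 21, -23, 14
Mean of differences = 0.5000
Numerator Σ(Δx_t−Δx̄)(Δx_{t+1}−Δx̄) = -931.2500
Denominator Σ(Δx_t−Δx̄)² = 1274.0000
r_1(Δx) = -931.2500 / 1274.0000 = -0.731

-0.731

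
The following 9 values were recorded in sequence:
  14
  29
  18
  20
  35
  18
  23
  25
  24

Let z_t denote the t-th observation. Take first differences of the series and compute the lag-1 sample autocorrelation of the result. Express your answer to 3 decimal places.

First differences Δz: 15, -11, 2, 15, -17, 5, 2, -1
Mean of differences = 1.2500
Numerator Σ(Δz_t−Δz̄)(Δz_{t+1}−Δz̄) = -485.5625
Denominator Σ(Δz_t−Δz̄)² = 881.5000
r_1(Δz) = -485.5625 / 881.5000 = -0.551

-0.551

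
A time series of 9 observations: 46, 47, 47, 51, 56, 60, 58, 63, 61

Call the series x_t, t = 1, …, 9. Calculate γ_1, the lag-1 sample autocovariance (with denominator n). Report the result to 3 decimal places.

Mean x̄ = (46 + 47 + 47 + 51 + 56 + 60 + 58 + 63 + 61)/9 = 54.3333
Σ_{t=1}^{8}(x_t−x̄)(x_{t+1}−x̄) = 253.5556
γ_1 = 253.5556 / 9 = 28.173

28.173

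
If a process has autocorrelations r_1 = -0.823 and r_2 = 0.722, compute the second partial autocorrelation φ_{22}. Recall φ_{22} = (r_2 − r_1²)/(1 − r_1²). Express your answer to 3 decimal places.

0.138

φ_{22} = (r_2 − r_1²) / (1 − r_1²)
r_1² = (-0.823)² = 0.677329
Numerator = 0.722 − 0.6773 = 0.0447; denominator = 1 − 0.6773 = 0.3227
φ_{22} = 0.0447 / 0.3227 = 0.138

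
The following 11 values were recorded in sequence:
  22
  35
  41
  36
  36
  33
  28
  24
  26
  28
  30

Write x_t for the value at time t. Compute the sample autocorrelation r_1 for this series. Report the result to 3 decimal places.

Mean x̄ = (22 + 35 + 41 + 36 + 36 + 33 + 28 + 24 + 26 + 28 + 30)/11 = 30.8182
Numerator Σ_{t=1}^{10}(x_t−x̄)(x_{t+1}−x̄) = 158.4215
Denominator Σ(x_t−x̄)² = 343.6364
r_1 = 158.4215 / 343.6364 = 0.461

0.461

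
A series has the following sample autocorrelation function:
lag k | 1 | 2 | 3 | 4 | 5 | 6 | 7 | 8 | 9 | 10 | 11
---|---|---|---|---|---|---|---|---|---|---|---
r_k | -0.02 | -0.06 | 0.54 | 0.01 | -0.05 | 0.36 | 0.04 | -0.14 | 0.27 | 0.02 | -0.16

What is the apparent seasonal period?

The largest autocorrelation is r_3 = 0.54, with weaker echoes at lags 6 (0.36) and 9 (0.27); the remaining lags stay at or below 0.04.
The dominant spike at lag 3 indicates a seasonal period of 3.

3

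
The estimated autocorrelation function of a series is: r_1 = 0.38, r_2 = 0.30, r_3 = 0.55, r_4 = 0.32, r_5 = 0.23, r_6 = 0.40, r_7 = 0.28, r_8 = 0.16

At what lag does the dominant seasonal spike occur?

3

The largest autocorrelation is r_3 = 0.55, with a weaker echo at lag 6 (0.40); the remaining lags stay at or below 0.38. The elevated value at lag 1 (0.38), dropping to 0.30 at lag 2, reflects decaying short-term dependence rather than seasonality.
The dominant spike at lag 3 indicates a seasonal period of 3.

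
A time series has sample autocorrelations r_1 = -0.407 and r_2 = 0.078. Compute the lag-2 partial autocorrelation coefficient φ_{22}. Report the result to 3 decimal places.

-0.105

φ_{22} = (r_2 − r_1²) / (1 − r_1²)
r_1² = (-0.407)² = 0.165649
Numerator = 0.078 − 0.1656 = -0.0876; denominator = 1 − 0.1656 = 0.8344
φ_{22} = -0.0876 / 0.8344 = -0.105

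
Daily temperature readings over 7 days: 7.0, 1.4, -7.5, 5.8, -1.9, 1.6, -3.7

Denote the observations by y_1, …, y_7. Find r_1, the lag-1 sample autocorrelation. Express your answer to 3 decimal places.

-0.401

Mean ȳ = (7.0 + 1.4 − 7.5 + 5.8 − 1.9 + 1.6 − 3.7)/7 = 0.3857
Deviations from mean: 6.6143, 1.0143, -7.8857, 5.4143, -2.2857, 1.2143, -4.0857
Numerator Σ_{t=1}^{6}(y_t−ȳ)(y_{t+1}−ȳ) = -64.0973
Denominator Σ(y_t−ȳ)² = 159.6686
r_1 = -64.0973 / 159.6686 = -0.401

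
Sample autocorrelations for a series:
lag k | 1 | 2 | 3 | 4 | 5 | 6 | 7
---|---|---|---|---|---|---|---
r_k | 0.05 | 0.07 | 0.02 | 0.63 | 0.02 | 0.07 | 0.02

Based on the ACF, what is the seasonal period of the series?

The largest autocorrelation is r_4 = 0.63; the remaining lags stay at or below 0.07.
The dominant spike at lag 4 indicates a seasonal period of 4.

4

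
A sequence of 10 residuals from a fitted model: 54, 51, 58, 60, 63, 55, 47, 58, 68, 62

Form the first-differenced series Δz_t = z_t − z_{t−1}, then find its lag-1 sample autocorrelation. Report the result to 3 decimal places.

First differences Δz: -3, 7, 2, 3, -8, -8, 11, 10, -6
Mean of differences = 0.8889
Numerator Σ(Δz_t−Δz̄)(Δz_{t+1}−Δz̄) = -14.9012
Denominator Σ(Δz_t−Δz̄)² = 448.8889
r_1(Δz) = -14.9012 / 448.8889 = -0.033

-0.033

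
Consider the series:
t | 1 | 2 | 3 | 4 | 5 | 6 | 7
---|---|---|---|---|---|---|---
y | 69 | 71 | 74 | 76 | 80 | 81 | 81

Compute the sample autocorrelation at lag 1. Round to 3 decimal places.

Mean ȳ = (69 + 71 + 74 + 76 + 80 + 81 + 81)/7 = 76.0000
Deviations from mean: -7.0000, -5.0000, -2.0000, 0.0000, 4.0000, 5.0000, 5.0000
Numerator Σ_{t=1}^{6}(y_t−ȳ)(y_{t+1}−ȳ) = 90.0000
Denominator Σ(y_t−ȳ)² = 144.0000
r_1 = 90.0000 / 144.0000 = 0.625

0.625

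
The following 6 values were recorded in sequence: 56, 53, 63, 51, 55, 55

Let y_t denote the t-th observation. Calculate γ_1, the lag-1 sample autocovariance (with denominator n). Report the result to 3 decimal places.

Mean ȳ = (56 + 53 + 63 + 51 + 55 + 55)/6 = 55.5000
Σ_{t=1}^{5}(y_t−ȳ)(y_{t+1}−ȳ) = -51.2500
γ_1 = -51.2500 / 6 = -8.542

-8.542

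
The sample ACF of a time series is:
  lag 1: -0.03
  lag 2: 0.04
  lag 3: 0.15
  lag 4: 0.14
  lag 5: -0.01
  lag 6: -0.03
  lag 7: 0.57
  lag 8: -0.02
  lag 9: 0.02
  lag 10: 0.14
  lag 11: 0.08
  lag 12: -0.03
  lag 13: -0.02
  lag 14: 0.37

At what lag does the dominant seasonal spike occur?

7

The largest autocorrelation is r_7 = 0.57, with a weaker echo at lag 14 (0.37); the remaining lags stay at or below 0.15.
The dominant spike at lag 7 indicates a seasonal period of 7.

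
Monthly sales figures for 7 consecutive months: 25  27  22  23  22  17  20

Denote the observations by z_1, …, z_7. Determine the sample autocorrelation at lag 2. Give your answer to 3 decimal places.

Mean z̄ = (25 + 27 + 22 + 23 + 22 + 17 + 20)/7 = 22.2857
Deviations from mean: 2.7143, 4.7143, -0.2857, 0.7143, -0.2857, -5.2857, -2.2857
Numerator Σ_{t=1}^{5}(z_t−z̄)(z_{t+2}−z̄) = -0.4490
Denominator Σ(z_t−z̄)² = 63.4286
r_2 = -0.4490 / 63.4286 = -0.007

-0.007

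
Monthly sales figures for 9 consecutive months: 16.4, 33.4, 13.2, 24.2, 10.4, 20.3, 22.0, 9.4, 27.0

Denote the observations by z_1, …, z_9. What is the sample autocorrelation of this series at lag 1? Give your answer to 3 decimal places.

Mean z̄ = (16.4 + 33.4 + 13.2 + 24.2 + 10.4 + 20.3 + 22.0 + 9.4 + 27.0)/9 = 19.5889
Numerator Σ_{t=1}^{8}(z_t−z̄)(z_{t+1}−z̄) = -309.0079
Denominator Σ(z_t−z̄)² = 512.4889
r_1 = -309.0079 / 512.4889 = -0.603

-0.603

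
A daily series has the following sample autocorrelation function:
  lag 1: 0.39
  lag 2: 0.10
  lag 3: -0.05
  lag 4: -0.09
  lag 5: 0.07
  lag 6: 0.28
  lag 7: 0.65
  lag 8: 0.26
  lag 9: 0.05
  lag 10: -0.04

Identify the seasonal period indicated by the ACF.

7

The largest autocorrelation is r_7 = 0.65; the remaining lags stay at or below 0.39. The elevated value at lag 1 (0.39), dropping to 0.10 at lag 2, reflects decaying short-term dependence rather than seasonality.
The dominant spike at lag 7 indicates a seasonal period of 7.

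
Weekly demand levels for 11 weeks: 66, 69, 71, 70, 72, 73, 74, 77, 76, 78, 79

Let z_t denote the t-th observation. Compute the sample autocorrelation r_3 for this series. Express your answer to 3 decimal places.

0.282

Mean z̄ = (66 + 69 + 71 + 70 + 72 + 73 + 74 + 77 + 76 + 78 + 79)/11 = 73.1818
Numerator Σ_{t=1}^{8}(z_t−z̄)(z_{t+3}−z̄) = 46.7190
Denominator Σ(z_t−z̄)² = 165.6364
r_3 = 46.7190 / 165.6364 = 0.282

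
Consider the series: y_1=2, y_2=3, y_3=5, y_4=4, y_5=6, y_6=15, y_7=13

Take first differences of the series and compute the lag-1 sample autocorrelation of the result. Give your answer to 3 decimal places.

First differences Δy: 1, 2, -1, 2, 9, -2
Mean of differences = 1.8333
Numerator Σ(Δy_t−Δȳ)(Δy_{t+1}−Δȳ) = -27.3611
Denominator Σ(Δy_t−Δȳ)² = 74.8333
r_1(Δy) = -27.3611 / 74.8333 = -0.366

-0.366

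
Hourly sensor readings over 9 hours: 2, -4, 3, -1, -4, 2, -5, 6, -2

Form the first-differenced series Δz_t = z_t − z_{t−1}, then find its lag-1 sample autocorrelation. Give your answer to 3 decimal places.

-0.736

First differences Δz: -6, 7, -4, -3, 6, -7, 11, -8
Mean of differences = -0.5000
Numerator Σ(Δz_t−Δz̄)(Δz_{t+1}−Δz̄) = -278.2500
Denominator Σ(Δz_t−Δz̄)² = 378.0000
r_1(Δz) = -278.2500 / 378.0000 = -0.736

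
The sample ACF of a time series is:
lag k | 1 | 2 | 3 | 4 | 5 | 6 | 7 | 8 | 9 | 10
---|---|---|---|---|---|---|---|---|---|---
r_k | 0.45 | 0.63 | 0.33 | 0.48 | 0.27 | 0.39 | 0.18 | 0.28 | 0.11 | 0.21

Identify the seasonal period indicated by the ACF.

2

The largest autocorrelation is r_2 = 0.63, with a weaker echo at lag 4 (0.48); the remaining lags stay at or below 0.45.
The dominant spike at lag 2 indicates a seasonal period of 2.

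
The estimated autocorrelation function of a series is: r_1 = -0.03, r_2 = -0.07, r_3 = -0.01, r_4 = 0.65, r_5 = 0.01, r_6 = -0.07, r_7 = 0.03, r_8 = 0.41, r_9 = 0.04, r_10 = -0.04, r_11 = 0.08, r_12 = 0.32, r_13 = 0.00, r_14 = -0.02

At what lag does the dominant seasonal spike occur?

The largest autocorrelation is r_4 = 0.65, with weaker echoes at lags 8 (0.41) and 12 (0.32); the remaining lags stay at or below 0.08.
The dominant spike at lag 4 indicates a seasonal period of 4.

4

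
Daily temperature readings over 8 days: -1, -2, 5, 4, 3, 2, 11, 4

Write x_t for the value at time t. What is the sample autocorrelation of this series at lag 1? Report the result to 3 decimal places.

0.096

Mean x̄ = (-1 − 2 + 5 + 4 + 3 + 2 + 11 + 4)/8 = 3.2500
Σ(x_t−x̄)(x_{t+1}−x̄) = (22.3125) + (-9.1875) + (1.3125) + (-0.1875) + (0.3125) + (-9.6875) + (5.8125) = 10.6875
Denominator Σ(x_t−x̄)² = 111.5000
r_1 = 10.6875 / 111.5000 = 0.096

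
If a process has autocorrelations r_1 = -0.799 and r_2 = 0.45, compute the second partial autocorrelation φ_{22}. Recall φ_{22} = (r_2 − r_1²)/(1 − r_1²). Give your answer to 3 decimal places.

-0.521

φ_{22} = (r_2 − r_1²) / (1 − r_1²)
r_1² = (-0.799)² = 0.638401
Numerator = 0.45 − 0.6384 = -0.1884; denominator = 1 − 0.6384 = 0.3616
φ_{22} = -0.1884 / 0.3616 = -0.521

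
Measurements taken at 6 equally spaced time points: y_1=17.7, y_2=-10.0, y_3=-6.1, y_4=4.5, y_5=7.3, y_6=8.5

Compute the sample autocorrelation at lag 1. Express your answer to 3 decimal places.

Mean ȳ = (17.7 − 10.0 − 6.1 + 4.5 + 7.3 + 8.5)/6 = 3.6500
Σ(y_t−ȳ)(y_{t+1}−ȳ) = (-191.7825) + (133.0875) + (-8.2875) + (3.1025) + (17.7025) = -46.1775
Denominator Σ(y_t−ȳ)² = 516.3550
r_1 = -46.1775 / 516.3550 = -0.089

-0.089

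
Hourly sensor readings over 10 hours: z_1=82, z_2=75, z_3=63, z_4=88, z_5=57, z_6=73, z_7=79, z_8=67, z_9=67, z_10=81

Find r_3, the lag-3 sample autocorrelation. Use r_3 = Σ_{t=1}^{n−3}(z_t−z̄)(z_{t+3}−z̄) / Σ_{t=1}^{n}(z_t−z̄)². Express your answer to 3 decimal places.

0.401

Mean z̄ = (82 + 75 + 63 + 88 + 57 + 73 + 79 + 67 + 67 + 81)/10 = 73.2000
Σ(z_t−z̄)(z_{t+3}−z̄) = (130.2400) + (-29.1600) + (2.0400) + (85.8400) + (100.4400) + (1.2400) + (45.2400) = 335.8800
Denominator Σ(z_t−z̄)² = 837.6000
r_3 = 335.8800 / 837.6000 = 0.401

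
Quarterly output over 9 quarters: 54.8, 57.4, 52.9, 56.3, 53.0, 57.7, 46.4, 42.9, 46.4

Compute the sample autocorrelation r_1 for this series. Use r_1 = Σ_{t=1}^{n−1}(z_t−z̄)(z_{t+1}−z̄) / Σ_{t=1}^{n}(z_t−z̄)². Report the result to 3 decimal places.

Mean z̄ = (54.8 + 57.4 + 52.9 + 56.3 + 53.0 + 57.7 + 46.4 + 42.9 + 46.4)/9 = 51.9778
Numerator Σ_{t=1}^{8}(z_t−z̄)(z_{t+1}−z̄) = 103.9073
Denominator Σ(z_t−z̄)² = 235.3156
r_1 = 103.9073 / 235.3156 = 0.442

0.442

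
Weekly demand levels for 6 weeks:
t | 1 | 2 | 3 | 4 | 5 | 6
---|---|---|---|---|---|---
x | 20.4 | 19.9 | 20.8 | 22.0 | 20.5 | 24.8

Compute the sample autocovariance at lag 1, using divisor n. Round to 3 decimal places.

-0.260

Mean x̄ = (20.4 + 19.9 + 20.8 + 22.0 + 20.5 + 24.8)/6 = 21.4000
Σ_{t=1}^{5}(x_t−x̄)(x_{t+1}−x̄) = -1.5600
γ_1 = -1.5600 / 6 = -0.260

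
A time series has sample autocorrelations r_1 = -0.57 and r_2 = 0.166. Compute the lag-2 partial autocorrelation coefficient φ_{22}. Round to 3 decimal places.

φ_{22} = (r_2 − r_1²) / (1 − r_1²)
r_1² = (-0.57)² = 0.3249
Numerator = 0.166 − 0.3249 = -0.1589; denominator = 1 − 0.3249 = 0.6751
φ_{22} = -0.1589 / 0.6751 = -0.235

-0.235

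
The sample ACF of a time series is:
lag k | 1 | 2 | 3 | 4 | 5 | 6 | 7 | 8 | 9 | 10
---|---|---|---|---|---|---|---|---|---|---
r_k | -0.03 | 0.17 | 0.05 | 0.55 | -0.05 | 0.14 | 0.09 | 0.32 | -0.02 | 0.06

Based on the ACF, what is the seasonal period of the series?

The largest autocorrelation is r_4 = 0.55, with a weaker echo at lag 8 (0.32); the remaining lags stay at or below 0.17.
The dominant spike at lag 4 indicates a seasonal period of 4.

4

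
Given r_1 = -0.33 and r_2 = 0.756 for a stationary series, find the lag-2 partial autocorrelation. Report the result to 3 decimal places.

φ_{22} = (r_2 − r_1²) / (1 − r_1²)
r_1² = (-0.33)² = 0.1089
Numerator = 0.756 − 0.1089 = 0.6471; denominator = 1 − 0.1089 = 0.8911
φ_{22} = 0.6471 / 0.8911 = 0.726

0.726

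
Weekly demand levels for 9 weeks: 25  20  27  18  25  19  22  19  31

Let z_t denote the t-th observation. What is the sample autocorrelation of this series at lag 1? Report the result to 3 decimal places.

Mean z̄ = (25 + 20 + 27 + 18 + 25 + 19 + 22 + 19 + 31)/9 = 22.8889
Numerator Σ_{t=1}^{8}(z_t−z̄)(z_{t+1}−z̄) = -81.2346
Denominator Σ(z_t−z̄)² = 154.8889
r_1 = -81.2346 / 154.8889 = -0.524

-0.524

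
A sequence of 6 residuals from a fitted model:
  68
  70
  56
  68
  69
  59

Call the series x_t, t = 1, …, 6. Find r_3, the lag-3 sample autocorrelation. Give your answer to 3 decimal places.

Mean x̄ = (68 + 70 + 56 + 68 + 69 + 59)/6 = 65.0000
Σ(x_t−x̄)(x_{t+3}−x̄) = (9.0000) + (20.0000) + (54.0000) = 83.0000
Denominator Σ(x_t−x̄)² = 176.0000
r_3 = 83.0000 / 176.0000 = 0.472

0.472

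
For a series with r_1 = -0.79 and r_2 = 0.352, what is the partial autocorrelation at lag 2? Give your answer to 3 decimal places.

-0.724

φ_{22} = (r_2 − r_1²) / (1 − r_1²)
r_1² = (-0.79)² = 0.6241
Numerator = 0.352 − 0.6241 = -0.2721; denominator = 1 − 0.6241 = 0.3759
φ_{22} = -0.2721 / 0.3759 = -0.724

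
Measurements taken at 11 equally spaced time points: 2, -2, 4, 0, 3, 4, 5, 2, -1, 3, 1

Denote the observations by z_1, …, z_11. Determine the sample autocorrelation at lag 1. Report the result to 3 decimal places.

Mean z̄ = (2 − 2 + 4 + 0 + 3 + 4 + 5 + 2 − 1 + 3 + 1)/11 = 1.9091
Numerator Σ_{t=1}^{10}(z_t−z̄)(z_{t+1}−z̄) = -10.0083
Denominator Σ(z_t−z̄)² = 48.9091
r_1 = -10.0083 / 48.9091 = -0.205

-0.205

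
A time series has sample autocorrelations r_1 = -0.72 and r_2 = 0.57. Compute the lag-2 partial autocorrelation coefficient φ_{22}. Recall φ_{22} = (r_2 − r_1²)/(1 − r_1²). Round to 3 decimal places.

φ_{22} = (r_2 − r_1²) / (1 − r_1²)
r_1² = (-0.72)² = 0.5184
Numerator = 0.57 − 0.5184 = 0.0516; denominator = 1 − 0.5184 = 0.4816
φ_{22} = 0.0516 / 0.4816 = 0.107

0.107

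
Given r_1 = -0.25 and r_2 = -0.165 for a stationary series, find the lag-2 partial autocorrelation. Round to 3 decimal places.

φ_{22} = (r_2 − r_1²) / (1 − r_1²)
r_1² = (-0.25)² = 0.0625
Numerator = -0.165 − 0.0625 = -0.2275; denominator = 1 − 0.0625 = 0.9375
φ_{22} = -0.2275 / 0.9375 = -0.243

-0.243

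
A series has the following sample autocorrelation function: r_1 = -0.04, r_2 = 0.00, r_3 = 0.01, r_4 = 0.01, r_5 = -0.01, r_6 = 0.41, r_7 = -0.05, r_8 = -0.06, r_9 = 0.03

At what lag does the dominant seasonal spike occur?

The largest autocorrelation is r_6 = 0.41; the remaining lags stay at or below 0.03.
The dominant spike at lag 6 indicates a seasonal period of 6.

6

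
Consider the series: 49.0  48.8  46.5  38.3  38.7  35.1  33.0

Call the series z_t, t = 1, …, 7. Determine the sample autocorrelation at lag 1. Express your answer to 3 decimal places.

Mean z̄ = (49.0 + 48.8 + 46.5 + 38.3 + 38.7 + 35.1 + 33.0)/7 = 41.3429
Deviations from mean: 7.6571, 7.4571, 5.1571, -3.0429, -2.6429, -6.2429, -8.3429
Σ(z_t−z̄)(z_{t+1}−z̄) = (57.1004) + (38.4576) + (-15.6924) + (8.0418) + (16.4990) + (52.0833) = 156.4896
Denominator Σ(z_t−z̄)² = 265.6571
r_1 = 156.4896 / 265.6571 = 0.589

0.589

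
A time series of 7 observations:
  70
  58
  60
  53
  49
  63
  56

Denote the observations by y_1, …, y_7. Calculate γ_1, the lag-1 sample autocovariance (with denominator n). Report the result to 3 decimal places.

-2.455

Mean ȳ = (70 + 58 + 60 + 53 + 49 + 63 + 56)/7 = 58.4286
Σ_{t=1}^{6}(y_t−ȳ)(y_{t+1}−ȳ) = -17.1837
γ_1 = -17.1837 / 7 = -2.455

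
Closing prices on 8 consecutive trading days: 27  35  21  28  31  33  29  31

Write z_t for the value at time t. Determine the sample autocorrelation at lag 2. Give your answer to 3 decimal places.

Mean z̄ = (27 + 35 + 21 + 28 + 31 + 33 + 29 + 31)/8 = 29.3750
Deviations from mean: -2.3750, 5.6250, -8.3750, -1.3750, 1.6250, 3.6250, -0.3750, 1.6250
Σ(z_t−z̄)(z_{t+2}−z̄) = (19.8906) + (-7.7344) + (-13.6094) + (-4.9844) + (-0.6094) + (5.8906) = -1.1563
Denominator Σ(z_t−z̄)² = 127.8750
r_2 = -1.1563 / 127.8750 = -0.009

-0.009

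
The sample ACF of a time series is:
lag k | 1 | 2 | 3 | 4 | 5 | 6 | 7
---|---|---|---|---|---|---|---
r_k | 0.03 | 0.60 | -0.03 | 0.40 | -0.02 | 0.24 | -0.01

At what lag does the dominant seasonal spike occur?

2

The largest autocorrelation is r_2 = 0.60, with weaker echoes at lags 4 (0.40) and 6 (0.24); the remaining lags stay at or below 0.03.
The dominant spike at lag 2 indicates a seasonal period of 2.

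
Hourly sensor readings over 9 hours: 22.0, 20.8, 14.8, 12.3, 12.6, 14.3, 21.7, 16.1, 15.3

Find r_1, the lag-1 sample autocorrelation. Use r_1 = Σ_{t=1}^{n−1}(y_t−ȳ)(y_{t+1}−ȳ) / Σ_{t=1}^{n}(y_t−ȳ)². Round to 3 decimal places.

0.304

Mean ȳ = (22.0 + 20.8 + 14.8 + 12.3 + 12.6 + 14.3 + 21.7 + 16.1 + 15.3)/9 = 16.6556
Numerator Σ_{t=1}^{8}(y_t−ȳ)(y_{t+1}−ȳ) = 35.8269
Denominator Σ(y_t−ȳ)² = 117.7422
r_1 = 35.8269 / 117.7422 = 0.304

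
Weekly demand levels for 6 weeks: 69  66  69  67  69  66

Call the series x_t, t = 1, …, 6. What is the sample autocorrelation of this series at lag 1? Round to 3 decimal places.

Mean x̄ = (69 + 66 + 69 + 67 + 69 + 66)/6 = 67.6667
Deviations from mean: 1.3333, -1.6667, 1.3333, -0.6667, 1.3333, -1.6667
Numerator Σ_{t=1}^{5}(x_t−x̄)(x_{t+1}−x̄) = -8.4444
Denominator Σ(x_t−x̄)² = 11.3333
r_1 = -8.4444 / 11.3333 = -0.745

-0.745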